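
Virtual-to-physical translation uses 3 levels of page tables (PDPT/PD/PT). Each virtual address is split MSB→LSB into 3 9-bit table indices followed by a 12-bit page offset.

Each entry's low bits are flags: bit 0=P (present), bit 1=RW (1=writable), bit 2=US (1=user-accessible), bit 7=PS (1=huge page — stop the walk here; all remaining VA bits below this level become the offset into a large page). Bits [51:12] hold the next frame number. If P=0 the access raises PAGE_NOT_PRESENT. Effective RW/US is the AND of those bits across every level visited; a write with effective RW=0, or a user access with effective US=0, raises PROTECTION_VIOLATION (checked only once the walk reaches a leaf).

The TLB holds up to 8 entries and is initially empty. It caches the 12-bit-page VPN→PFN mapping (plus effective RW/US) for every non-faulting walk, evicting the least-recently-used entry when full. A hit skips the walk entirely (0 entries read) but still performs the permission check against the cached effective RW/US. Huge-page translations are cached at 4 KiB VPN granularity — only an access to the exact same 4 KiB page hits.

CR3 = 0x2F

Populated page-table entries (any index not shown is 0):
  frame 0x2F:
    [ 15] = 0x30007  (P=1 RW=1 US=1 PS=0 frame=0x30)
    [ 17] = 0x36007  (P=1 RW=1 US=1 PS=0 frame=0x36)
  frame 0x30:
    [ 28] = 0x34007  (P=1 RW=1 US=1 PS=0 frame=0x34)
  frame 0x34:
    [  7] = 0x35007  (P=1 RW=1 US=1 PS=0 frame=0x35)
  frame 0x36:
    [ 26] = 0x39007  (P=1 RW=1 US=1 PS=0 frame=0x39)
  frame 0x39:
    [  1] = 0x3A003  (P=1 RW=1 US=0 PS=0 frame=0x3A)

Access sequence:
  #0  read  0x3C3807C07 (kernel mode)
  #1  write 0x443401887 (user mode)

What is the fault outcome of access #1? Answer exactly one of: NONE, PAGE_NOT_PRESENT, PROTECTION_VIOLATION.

Trace:
#0 VA=0x3C3807C07 (r,kernel):
  L0 @0x2F[15] → 0x30007  P=1,RW=1,US=1,PS=0
  L1 @0x30[28] → 0x34007  P=1,RW=1,US=1,PS=0
  L2 @0x34[7] → 0x35007  P=1,RW=1,US=1,PS=0
  ⇒ phys 0x35C07  [3 reads]
#1 VA=0x443401887 (w,user):
  L0 @0x2F[17] → 0x36007  P=1,RW=1,US=1,PS=0
  L1 @0x36[26] → 0x39007  P=1,RW=1,US=1,PS=0
  L2 @0x39[1] → 0x3A003  P=1,RW=1,US=0,PS=0
  → PROTECTION_VIOLATION  (3 entries read)

Access #1 fault: PROTECTION_VIOLATION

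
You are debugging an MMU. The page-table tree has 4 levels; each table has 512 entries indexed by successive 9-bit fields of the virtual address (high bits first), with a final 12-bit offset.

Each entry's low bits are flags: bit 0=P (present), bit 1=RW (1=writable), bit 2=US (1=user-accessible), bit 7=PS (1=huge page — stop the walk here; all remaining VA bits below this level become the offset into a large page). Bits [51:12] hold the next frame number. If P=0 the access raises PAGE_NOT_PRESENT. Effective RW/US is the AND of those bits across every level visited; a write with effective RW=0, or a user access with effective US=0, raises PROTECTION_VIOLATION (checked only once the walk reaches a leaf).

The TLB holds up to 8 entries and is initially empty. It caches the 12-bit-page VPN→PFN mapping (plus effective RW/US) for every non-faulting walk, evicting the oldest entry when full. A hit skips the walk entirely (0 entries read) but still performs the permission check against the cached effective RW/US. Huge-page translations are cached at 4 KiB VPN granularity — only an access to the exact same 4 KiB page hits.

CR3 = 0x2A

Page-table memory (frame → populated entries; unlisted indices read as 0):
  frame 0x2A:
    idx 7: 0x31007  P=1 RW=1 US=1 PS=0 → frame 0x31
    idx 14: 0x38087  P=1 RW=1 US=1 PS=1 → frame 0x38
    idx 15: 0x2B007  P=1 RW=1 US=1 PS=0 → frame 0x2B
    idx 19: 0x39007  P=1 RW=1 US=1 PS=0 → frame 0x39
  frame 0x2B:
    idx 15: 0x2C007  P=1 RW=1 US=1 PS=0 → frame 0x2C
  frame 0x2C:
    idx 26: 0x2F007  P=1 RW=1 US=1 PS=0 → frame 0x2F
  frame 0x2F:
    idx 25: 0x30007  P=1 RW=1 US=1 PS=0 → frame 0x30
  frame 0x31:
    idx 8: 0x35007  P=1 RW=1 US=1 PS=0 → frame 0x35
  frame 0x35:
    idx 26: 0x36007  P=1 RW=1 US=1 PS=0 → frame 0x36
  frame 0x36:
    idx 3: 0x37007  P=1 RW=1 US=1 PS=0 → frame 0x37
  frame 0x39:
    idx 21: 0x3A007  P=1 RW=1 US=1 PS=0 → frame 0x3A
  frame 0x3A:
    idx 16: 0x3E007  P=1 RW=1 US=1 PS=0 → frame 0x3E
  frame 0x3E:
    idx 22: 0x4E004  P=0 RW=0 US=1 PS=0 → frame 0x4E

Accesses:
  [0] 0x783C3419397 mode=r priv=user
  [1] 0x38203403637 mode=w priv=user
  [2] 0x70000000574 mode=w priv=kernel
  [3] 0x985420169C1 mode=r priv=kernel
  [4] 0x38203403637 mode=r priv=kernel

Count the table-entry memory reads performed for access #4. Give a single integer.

Per-access translation:
#0 VA=0x783C3419397 (r,user):
  L0: frame=0x2A idx=15 entry=0x2B007 [P=1 RW=1 US=1 PS=0]
  L1: frame=0x2B idx=15 entry=0x2C007 [P=1 RW=1 US=1 PS=0]
  L2: frame=0x2C idx=26 entry=0x2F007 [P=1 RW=1 US=1 PS=0]
  L3: frame=0x2F idx=25 entry=0x30007 [P=1 RW=1 US=1 PS=0]
  → PA=0x30397  (4 entries read)
#1 VA=0x38203403637 (w,user):
  L0: frame=0x2A idx=7 entry=0x31007 [P=1 RW=1 US=1 PS=0]
  L1: frame=0x31 idx=8 entry=0x35007 [P=1 RW=1 US=1 PS=0]
  L2: frame=0x35 idx=26 entry=0x36007 [P=1 RW=1 US=1 PS=0]
  L3: frame=0x36 idx=3 entry=0x37007 [P=1 RW=1 US=1 PS=0]
  → PA=0x37637  (4 entries read)
#2 VA=0x70000000574 (w,kernel):
  L0: frame=0x2A idx=14 entry=0x38087 [P=1 RW=1 US=1 PS=1]
  → PA=0x38574 (huge @L0)  (1 entries read)
#3 VA=0x985420169C1 (r,kernel):
  L0: frame=0x2A idx=19 entry=0x39007 [P=1 RW=1 US=1 PS=0]
  L1: frame=0x39 idx=21 entry=0x3A007 [P=1 RW=1 US=1 PS=0]
  L2: frame=0x3A idx=16 entry=0x3E007 [P=1 RW=1 US=1 PS=0]
  L3: frame=0x3E idx=22 entry=0x4E004 [P=0 RW=0 US=1 PS=0]
  → PAGE_NOT_PRESENT  (4 entries read)
#4 VA=0x38203403637 (r,kernel):
  TLB hit vpn=0x38203403 → PA=0x37637

Entries read for #4: 0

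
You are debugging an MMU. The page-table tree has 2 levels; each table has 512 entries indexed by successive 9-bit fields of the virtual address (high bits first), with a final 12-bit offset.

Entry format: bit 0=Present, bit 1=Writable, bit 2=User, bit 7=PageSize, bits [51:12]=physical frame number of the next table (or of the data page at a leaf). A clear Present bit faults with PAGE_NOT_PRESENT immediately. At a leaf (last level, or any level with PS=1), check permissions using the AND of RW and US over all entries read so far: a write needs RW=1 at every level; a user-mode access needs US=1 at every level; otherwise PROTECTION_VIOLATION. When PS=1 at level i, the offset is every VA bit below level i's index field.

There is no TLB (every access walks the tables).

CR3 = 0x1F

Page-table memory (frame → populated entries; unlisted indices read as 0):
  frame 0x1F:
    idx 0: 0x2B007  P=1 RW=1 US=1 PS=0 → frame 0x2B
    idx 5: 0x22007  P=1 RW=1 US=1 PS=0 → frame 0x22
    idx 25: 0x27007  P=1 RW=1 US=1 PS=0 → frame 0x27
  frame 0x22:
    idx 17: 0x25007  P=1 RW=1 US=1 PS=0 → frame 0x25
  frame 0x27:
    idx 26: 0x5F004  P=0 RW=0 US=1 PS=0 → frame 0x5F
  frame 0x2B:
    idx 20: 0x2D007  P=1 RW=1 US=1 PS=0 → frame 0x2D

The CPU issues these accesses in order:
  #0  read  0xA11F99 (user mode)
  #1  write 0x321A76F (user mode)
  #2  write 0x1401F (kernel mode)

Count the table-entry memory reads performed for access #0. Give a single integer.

Trace:
#0 VA=0xA11F99 (r,user):
  L0: frame=0x1F idx=5 entry=0x22007 [P=1 RW=1 US=1 PS=0]
  L1: frame=0x22 idx=17 entry=0x25007 [P=1 RW=1 US=1 PS=0]
  ✓ 0x25F99  — 2 lookups
#1 VA=0x321A76F (w,user):
  L0: frame=0x1F idx=25 entry=0x27007 [P=1 RW=1 US=1 PS=0]
  L1: frame=0x27 idx=26 entry=0x5F004 [P=0 RW=0 US=1 PS=0]
  ✗ PAGE_NOT_PRESENT  [2 reads]
#2 VA=0x1401F (w,kernel):
  L0: frame=0x1F idx=0 entry=0x2B007 [P=1 RW=1 US=1 PS=0]
  L1: frame=0x2B idx=20 entry=0x2D007 [P=1 RW=1 US=1 PS=0]
  ✓ 0x2D01F  — 2 lookups

Entries read for #0: 2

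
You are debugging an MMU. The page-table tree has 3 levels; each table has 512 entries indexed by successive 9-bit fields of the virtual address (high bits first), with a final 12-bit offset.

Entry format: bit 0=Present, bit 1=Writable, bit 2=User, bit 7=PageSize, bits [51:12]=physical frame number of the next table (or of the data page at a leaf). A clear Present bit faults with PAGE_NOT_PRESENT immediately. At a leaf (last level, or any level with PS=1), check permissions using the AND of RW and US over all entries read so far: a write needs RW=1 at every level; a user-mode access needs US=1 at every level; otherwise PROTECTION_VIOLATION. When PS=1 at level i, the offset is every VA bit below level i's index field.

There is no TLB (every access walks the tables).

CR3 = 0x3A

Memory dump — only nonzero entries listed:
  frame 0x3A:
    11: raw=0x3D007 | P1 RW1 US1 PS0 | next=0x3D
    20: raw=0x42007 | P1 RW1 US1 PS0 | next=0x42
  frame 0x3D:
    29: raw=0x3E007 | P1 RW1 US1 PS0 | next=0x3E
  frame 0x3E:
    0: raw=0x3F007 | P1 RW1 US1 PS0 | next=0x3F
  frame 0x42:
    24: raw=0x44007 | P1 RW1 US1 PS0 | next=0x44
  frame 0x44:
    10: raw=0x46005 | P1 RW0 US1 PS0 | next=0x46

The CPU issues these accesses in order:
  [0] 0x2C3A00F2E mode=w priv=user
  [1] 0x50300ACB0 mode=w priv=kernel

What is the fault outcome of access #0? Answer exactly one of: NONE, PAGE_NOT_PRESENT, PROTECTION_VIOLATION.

Trace:
#0 VA=0x2C3A00F2E (w,user):
  lvl0: tbl 0x3A, slot 11 ⇒ 0x3D007 (P1/RW1/US1/PS0)
  lvl1: tbl 0x3D, slot 29 ⇒ 0x3E007 (P1/RW1/US1/PS0)
  lvl2: tbl 0x3E, slot 0 ⇒ 0x3F007 (P1/RW1/US1/PS0)
  ⇒ phys 0x3FF2E  [3 reads]
#1 VA=0x50300ACB0 (w,kernel):
  lvl0: tbl 0x3A, slot 20 ⇒ 0x42007 (P1/RW1/US1/PS0)
  lvl1: tbl 0x42, slot 24 ⇒ 0x44007 (P1/RW1/US1/PS0)
  lvl2: tbl 0x44, slot 10 ⇒ 0x46005 (P1/RW0/US1/PS0)
  → PROTECTION_VIOLATION  (3 entries read)

Access #0 fault: NONE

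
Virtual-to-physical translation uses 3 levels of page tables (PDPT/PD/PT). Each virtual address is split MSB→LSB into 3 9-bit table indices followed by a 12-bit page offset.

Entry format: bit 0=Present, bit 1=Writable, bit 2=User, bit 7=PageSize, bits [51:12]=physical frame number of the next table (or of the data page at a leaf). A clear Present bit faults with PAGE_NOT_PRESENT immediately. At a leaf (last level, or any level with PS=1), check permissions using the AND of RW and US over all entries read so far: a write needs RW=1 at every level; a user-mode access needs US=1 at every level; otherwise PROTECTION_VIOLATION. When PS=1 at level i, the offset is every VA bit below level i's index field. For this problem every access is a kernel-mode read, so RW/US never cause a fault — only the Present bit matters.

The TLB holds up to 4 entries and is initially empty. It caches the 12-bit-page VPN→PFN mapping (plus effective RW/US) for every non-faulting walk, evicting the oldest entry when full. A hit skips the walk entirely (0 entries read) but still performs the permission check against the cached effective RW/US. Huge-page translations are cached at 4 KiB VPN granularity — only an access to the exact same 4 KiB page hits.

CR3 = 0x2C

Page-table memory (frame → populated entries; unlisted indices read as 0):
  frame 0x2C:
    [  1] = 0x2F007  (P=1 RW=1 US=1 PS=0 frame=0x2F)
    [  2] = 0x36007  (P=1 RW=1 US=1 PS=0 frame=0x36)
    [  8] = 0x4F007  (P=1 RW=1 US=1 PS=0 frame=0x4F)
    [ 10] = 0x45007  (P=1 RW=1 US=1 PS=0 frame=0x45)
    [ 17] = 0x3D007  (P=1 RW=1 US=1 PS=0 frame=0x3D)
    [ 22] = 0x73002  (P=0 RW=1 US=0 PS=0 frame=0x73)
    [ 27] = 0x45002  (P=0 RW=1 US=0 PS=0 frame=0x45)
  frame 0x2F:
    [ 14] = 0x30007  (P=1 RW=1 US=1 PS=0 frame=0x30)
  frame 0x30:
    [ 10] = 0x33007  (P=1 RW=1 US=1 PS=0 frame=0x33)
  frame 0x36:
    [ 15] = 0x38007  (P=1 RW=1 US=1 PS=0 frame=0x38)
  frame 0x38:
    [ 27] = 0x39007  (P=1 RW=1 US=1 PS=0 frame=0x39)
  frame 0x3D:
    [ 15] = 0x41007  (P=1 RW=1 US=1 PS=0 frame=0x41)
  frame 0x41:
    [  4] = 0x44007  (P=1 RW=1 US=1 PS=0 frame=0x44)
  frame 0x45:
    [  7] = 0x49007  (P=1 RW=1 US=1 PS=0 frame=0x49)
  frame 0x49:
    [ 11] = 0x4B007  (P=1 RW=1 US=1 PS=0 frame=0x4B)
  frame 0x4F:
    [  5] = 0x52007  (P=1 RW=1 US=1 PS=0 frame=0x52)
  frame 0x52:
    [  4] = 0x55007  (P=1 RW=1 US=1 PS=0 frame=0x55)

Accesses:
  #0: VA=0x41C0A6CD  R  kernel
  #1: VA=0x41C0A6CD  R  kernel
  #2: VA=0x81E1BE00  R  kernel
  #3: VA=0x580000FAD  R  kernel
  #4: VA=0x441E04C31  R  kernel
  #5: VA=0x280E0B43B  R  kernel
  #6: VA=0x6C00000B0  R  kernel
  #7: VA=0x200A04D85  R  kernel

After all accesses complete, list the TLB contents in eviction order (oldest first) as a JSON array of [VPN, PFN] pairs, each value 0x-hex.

Walk each access:
#0 VA=0x41C0A6CD (r,kernel):
  L0: frame=0x2C idx=1 entry=0x2F007 [P=1 RW=1 US=1 PS=0]
  L1: frame=0x2F idx=14 entry=0x30007 [P=1 RW=1 US=1 PS=0]
  L2: frame=0x30 idx=10 entry=0x33007 [P=1 RW=1 US=1 PS=0]
  ✓ 0x336CD  — 3 lookups
#1 VA=0x41C0A6CD (r,kernel):
  TLB hit vpn=0x41C0A → PA=0x336CD
#2 VA=0x81E1BE00 (r,kernel):
  L0: frame=0x2C idx=2 entry=0x36007 [P=1 RW=1 US=1 PS=0]
  L1: frame=0x36 idx=15 entry=0x38007 [P=1 RW=1 US=1 PS=0]
  L2: frame=0x38 idx=27 entry=0x39007 [P=1 RW=1 US=1 PS=0]
  ✓ 0x39E00  — 3 lookups
#3 VA=0x580000FAD (r,kernel):
  L0: frame=0x2C idx=22 entry=0x73002 [P=0 RW=1 US=0 PS=0]
  ⇒ fault: PAGE_NOT_PRESENT  — 1 lookups
#4 VA=0x441E04C31 (r,kernel):
  L0: frame=0x2C idx=17 entry=0x3D007 [P=1 RW=1 US=1 PS=0]
  L1: frame=0x3D idx=15 entry=0x41007 [P=1 RW=1 US=1 PS=0]
  L2: frame=0x41 idx=4 entry=0x44007 [P=1 RW=1 US=1 PS=0]
  ✓ 0x44C31  — 3 lookups
#5 VA=0x280E0B43B (r,kernel):
  L0: frame=0x2C idx=10 entry=0x45007 [P=1 RW=1 US=1 PS=0]
  L1: frame=0x45 idx=7 entry=0x49007 [P=1 RW=1 US=1 PS=0]
  L2: frame=0x49 idx=11 entry=0x4B007 [P=1 RW=1 US=1 PS=0]
  ✓ 0x4B43B  — 3 lookups
#6 VA=0x6C00000B0 (r,kernel):
  L0: frame=0x2C idx=27 entry=0x45002 [P=0 RW=1 US=0 PS=0]
  ⇒ fault: PAGE_NOT_PRESENT  — 1 lookups
#7 VA=0x200A04D85 (r,kernel):
  L0: frame=0x2C idx=8 entry=0x4F007 [P=1 RW=1 US=1 PS=0]
  L1: frame=0x4F idx=5 entry=0x52007 [P=1 RW=1 US=1 PS=0]
  L2: frame=0x52 idx=4 entry=0x55007 [P=1 RW=1 US=1 PS=0]
  ✓ 0x55D85  — 3 lookups

TLB: [["0x81E1B", "0x39"], ["0x441E04", "0x44"], ["0x280E0B", "0x4B"], ["0x200A04", "0x55"]]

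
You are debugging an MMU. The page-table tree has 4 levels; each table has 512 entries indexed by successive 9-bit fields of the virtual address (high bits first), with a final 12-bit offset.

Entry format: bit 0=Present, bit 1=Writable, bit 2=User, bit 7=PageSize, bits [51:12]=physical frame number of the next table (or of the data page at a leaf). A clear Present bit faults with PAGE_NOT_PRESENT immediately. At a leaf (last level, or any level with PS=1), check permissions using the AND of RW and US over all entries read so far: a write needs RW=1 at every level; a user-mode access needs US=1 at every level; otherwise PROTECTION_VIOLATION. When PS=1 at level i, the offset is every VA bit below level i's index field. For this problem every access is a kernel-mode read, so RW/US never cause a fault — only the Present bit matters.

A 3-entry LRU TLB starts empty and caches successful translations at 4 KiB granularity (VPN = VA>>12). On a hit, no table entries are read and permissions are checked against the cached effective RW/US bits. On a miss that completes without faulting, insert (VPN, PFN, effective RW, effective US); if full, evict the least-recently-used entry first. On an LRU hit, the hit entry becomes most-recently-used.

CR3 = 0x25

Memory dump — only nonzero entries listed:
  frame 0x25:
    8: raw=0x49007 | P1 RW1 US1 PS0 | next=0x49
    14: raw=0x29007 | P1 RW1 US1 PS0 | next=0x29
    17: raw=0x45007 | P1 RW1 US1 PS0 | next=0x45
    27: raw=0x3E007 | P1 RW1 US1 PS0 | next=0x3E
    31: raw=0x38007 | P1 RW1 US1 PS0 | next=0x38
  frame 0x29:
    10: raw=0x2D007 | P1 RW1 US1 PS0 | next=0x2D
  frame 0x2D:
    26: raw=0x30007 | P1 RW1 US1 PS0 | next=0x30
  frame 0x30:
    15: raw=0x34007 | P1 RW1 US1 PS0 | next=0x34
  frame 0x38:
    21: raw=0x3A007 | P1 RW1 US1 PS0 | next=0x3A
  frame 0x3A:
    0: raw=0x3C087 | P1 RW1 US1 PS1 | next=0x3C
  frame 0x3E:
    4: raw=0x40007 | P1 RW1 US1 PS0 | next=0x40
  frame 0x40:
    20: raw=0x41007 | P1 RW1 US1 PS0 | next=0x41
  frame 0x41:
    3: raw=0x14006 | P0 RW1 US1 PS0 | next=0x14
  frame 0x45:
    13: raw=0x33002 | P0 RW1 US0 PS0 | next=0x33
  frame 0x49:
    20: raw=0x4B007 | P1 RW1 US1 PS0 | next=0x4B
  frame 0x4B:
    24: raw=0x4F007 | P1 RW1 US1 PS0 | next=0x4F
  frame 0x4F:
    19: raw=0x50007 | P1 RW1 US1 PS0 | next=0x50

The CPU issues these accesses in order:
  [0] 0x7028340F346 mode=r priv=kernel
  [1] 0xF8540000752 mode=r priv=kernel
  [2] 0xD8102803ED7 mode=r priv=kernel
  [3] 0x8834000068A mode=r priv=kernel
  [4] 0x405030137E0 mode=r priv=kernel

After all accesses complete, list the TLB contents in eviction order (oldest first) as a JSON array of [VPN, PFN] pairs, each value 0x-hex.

Walk each access:
#0 VA=0x7028340F346 (r,kernel):
  lvl0: tbl 0x25, slot 14 ⇒ 0x29007 (P1/RW1/US1/PS0)
  lvl1: tbl 0x29, slot 10 ⇒ 0x2D007 (P1/RW1/US1/PS0)
  lvl2: tbl 0x2D, slot 26 ⇒ 0x30007 (P1/RW1/US1/PS0)
  lvl3: tbl 0x30, slot 15 ⇒ 0x34007 (P1/RW1/US1/PS0)
  ⇒ phys 0x34346  [4 reads]
#1 VA=0xF8540000752 (r,kernel):
  lvl0: tbl 0x25, slot 31 ⇒ 0x38007 (P1/RW1/US1/PS0)
  lvl1: tbl 0x38, slot 21 ⇒ 0x3A007 (P1/RW1/US1/PS0)
  lvl2: tbl 0x3A, slot 0 ⇒ 0x3C087 (P1/RW1/US1/PS1)
  ⇒ phys 0x3C752 (huge @L2)  [3 reads]
#2 VA=0xD8102803ED7 (r,kernel):
  lvl0: tbl 0x25, slot 27 ⇒ 0x3E007 (P1/RW1/US1/PS0)
  lvl1: tbl 0x3E, slot 4 ⇒ 0x40007 (P1/RW1/US1/PS0)
  lvl2: tbl 0x40, slot 20 ⇒ 0x41007 (P1/RW1/US1/PS0)
  lvl3: tbl 0x41, slot 3 ⇒ 0x14006 (P0/RW1/US1/PS0)
  ✗ PAGE_NOT_PRESENT  [4 reads]
#3 VA=0x8834000068A (r,kernel):
  lvl0: tbl 0x25, slot 17 ⇒ 0x45007 (P1/RW1/US1/PS0)
  lvl1: tbl 0x45, slot 13 ⇒ 0x33002 (P0/RW1/US0/PS0)
  ✗ PAGE_NOT_PRESENT  [2 reads]
#4 VA=0x405030137E0 (r,kernel):
  lvl0: tbl 0x25, slot 8 ⇒ 0x49007 (P1/RW1/US1/PS0)
  lvl1: tbl 0x49, slot 20 ⇒ 0x4B007 (P1/RW1/US1/PS0)
  lvl2: tbl 0x4B, slot 24 ⇒ 0x4F007 (P1/RW1/US1/PS0)
  lvl3: tbl 0x4F, slot 19 ⇒ 0x50007 (P1/RW1/US1/PS0)
  ⇒ phys 0x507E0  [4 reads]

TLB: [["0x7028340F", "0x34"], ["0xF8540000", "0x3C"], ["0x40503013", "0x50"]]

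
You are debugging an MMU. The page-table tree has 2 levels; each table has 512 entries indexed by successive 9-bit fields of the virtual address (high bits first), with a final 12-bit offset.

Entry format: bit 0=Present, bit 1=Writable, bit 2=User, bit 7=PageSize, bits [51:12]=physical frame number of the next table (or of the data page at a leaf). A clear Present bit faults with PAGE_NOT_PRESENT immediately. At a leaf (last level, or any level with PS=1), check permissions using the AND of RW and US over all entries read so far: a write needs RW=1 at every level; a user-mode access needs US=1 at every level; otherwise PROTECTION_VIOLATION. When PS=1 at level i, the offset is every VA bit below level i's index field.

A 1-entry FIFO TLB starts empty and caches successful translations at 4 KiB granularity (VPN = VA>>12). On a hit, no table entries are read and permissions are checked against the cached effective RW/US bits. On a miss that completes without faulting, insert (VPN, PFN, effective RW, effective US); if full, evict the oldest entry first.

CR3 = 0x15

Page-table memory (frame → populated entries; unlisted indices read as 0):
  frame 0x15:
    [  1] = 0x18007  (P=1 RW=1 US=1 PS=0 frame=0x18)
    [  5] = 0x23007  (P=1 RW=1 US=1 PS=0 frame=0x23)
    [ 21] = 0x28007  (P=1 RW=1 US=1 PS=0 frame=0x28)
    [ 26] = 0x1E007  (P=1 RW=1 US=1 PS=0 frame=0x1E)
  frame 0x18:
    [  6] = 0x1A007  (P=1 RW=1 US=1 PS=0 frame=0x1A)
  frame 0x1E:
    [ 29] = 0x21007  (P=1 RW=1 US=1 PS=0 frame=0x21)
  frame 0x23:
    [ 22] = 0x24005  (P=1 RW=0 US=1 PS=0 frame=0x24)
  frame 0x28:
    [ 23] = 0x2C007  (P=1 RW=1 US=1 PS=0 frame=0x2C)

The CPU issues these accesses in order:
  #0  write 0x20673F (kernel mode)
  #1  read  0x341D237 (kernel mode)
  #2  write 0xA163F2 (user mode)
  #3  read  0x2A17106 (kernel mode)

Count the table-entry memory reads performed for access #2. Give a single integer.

Trace:
#0 VA=0x20673F (w,kernel):
  lvl0: tbl 0x15, slot 1 ⇒ 0x18007 (P1/RW1/US1/PS0)
  lvl1: tbl 0x18, slot 6 ⇒ 0x1A007 (P1/RW1/US1/PS0)
  ⇒ phys 0x1A73F  [2 reads]
#1 VA=0x341D237 (r,kernel):
  lvl0: tbl 0x15, slot 26 ⇒ 0x1E007 (P1/RW1/US1/PS0)
  lvl1: tbl 0x1E, slot 29 ⇒ 0x21007 (P1/RW1/US1/PS0)
  ⇒ phys 0x21237  [2 reads]
#2 VA=0xA163F2 (w,user):
  lvl0: tbl 0x15, slot 5 ⇒ 0x23007 (P1/RW1/US1/PS0)
  lvl1: tbl 0x23, slot 22 ⇒ 0x24005 (P1/RW0/US1/PS0)
  ⇒ fault: PROTECTION_VIOLATION  — 2 lookups
#3 VA=0x2A17106 (r,kernel):
  lvl0: tbl 0x15, slot 21 ⇒ 0x28007 (P1/RW1/US1/PS0)
  lvl1: tbl 0x28, slot 23 ⇒ 0x2C007 (P1/RW1/US1/PS0)
  ⇒ phys 0x2C106  [2 reads]

Entries read for #2: 2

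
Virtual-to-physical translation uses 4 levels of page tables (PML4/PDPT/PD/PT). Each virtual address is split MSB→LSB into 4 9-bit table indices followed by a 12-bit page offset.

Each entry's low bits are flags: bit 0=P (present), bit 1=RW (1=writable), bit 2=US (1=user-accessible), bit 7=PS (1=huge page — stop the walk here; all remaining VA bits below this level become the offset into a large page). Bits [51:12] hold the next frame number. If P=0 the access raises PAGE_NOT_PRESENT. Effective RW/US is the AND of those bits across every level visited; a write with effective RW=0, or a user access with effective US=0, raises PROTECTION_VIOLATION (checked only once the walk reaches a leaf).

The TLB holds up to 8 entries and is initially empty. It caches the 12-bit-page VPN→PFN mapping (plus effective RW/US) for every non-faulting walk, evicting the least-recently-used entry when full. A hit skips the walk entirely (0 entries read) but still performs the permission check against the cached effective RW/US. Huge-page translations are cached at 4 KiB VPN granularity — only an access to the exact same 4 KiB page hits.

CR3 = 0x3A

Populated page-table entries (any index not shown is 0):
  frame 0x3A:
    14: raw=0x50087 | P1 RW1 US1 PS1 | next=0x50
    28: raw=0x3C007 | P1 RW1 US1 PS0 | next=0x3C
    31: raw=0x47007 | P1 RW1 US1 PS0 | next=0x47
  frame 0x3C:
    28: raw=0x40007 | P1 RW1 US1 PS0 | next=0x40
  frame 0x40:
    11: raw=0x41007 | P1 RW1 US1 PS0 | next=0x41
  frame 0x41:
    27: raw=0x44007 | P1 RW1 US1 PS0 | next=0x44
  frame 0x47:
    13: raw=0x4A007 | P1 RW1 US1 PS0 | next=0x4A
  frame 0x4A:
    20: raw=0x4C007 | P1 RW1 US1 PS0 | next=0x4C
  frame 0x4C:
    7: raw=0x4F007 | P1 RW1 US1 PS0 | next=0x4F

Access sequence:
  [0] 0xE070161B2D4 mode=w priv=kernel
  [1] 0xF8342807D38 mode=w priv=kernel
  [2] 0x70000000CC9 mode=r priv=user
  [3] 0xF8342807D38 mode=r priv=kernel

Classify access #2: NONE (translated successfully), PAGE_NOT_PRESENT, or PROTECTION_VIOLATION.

Per-access translation:
#0 VA=0xE070161B2D4 (w,kernel):
  L0: frame=0x3A idx=28 entry=0x3C007 [P=1 RW=1 US=1 PS=0]
  L1: frame=0x3C idx=28 entry=0x40007 [P=1 RW=1 US=1 PS=0]
  L2: frame=0x40 idx=11 entry=0x41007 [P=1 RW=1 US=1 PS=0]
  L3: frame=0x41 idx=27 entry=0x44007 [P=1 RW=1 US=1 PS=0]
  ⇒ phys 0x442D4  [4 reads]
#1 VA=0xF8342807D38 (w,kernel):
  L0: frame=0x3A idx=31 entry=0x47007 [P=1 RW=1 US=1 PS=0]
  L1: frame=0x47 idx=13 entry=0x4A007 [P=1 RW=1 US=1 PS=0]
  L2: frame=0x4A idx=20 entry=0x4C007 [P=1 RW=1 US=1 PS=0]
  L3: frame=0x4C idx=7 entry=0x4F007 [P=1 RW=1 US=1 PS=0]
  ⇒ phys 0x4FD38  [4 reads]
#2 VA=0x70000000CC9 (r,user):
  L0: frame=0x3A idx=14 entry=0x50087 [P=1 RW=1 US=1 PS=1]
  ⇒ phys 0x50CC9 (huge @L0)  [1 reads]
#3 VA=0xF8342807D38 (r,kernel):
  TLB hit vpn=0xF8342807 → PA=0x4FD38

Access #2 fault: NONE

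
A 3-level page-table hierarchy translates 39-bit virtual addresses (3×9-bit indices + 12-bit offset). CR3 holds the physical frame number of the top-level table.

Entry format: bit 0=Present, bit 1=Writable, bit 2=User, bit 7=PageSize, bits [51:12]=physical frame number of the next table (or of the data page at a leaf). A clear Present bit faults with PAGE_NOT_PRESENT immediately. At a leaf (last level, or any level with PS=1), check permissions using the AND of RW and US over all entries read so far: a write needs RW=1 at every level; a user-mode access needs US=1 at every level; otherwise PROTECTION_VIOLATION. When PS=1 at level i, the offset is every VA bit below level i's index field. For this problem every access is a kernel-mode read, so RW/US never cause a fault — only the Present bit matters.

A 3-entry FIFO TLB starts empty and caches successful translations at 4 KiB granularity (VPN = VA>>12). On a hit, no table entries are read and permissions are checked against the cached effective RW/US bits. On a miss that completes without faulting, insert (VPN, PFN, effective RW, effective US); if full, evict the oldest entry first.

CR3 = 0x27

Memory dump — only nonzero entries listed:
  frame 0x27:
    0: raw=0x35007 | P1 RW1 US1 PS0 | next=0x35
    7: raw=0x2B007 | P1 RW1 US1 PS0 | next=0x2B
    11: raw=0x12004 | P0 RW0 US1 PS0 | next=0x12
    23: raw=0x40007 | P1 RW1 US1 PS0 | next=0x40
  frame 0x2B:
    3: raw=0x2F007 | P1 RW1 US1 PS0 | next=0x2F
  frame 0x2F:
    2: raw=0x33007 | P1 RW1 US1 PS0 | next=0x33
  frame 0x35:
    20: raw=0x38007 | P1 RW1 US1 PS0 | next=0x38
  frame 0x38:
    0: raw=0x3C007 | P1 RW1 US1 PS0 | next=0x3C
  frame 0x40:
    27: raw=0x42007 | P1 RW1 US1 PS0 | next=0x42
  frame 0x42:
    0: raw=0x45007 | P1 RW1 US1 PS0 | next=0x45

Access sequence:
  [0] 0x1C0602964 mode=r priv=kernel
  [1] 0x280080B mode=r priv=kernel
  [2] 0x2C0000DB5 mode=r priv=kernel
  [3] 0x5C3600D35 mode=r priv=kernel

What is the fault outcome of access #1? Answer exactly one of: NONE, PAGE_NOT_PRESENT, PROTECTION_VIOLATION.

Trace:
#0 VA=0x1C0602964 (r,kernel):
  [0] read 0x27 idx=7: raw=0x2B007 flags P=1 W=1 U=1 S=0
  [1] read 0x2B idx=3: raw=0x2F007 flags P=1 W=1 U=1 S=0
  [2] read 0x2F idx=2: raw=0x33007 flags P=1 W=1 U=1 S=0
  ⇒ phys 0x33964  [3 reads]
#1 VA=0x280080B (r,kernel):
  [0] read 0x27 idx=0: raw=0x35007 flags P=1 W=1 U=1 S=0
  [1] read 0x35 idx=20: raw=0x38007 flags P=1 W=1 U=1 S=0
  [2] read 0x38 idx=0: raw=0x3C007 flags P=1 W=1 U=1 S=0
  ⇒ phys 0x3C80B  [3 reads]
#2 VA=0x2C0000DB5 (r,kernel):
  [0] read 0x27 idx=11: raw=0x12004 flags P=0 W=0 U=1 S=0
  → PAGE_NOT_PRESENT  (1 entries read)
#3 VA=0x5C3600D35 (r,kernel):
  [0] read 0x27 idx=23: raw=0x40007 flags P=1 W=1 U=1 S=0
  [1] read 0x40 idx=27: raw=0x42007 flags P=1 W=1 U=1 S=0
  [2] read 0x42 idx=0: raw=0x45007 flags P=1 W=1 U=1 S=0
  ⇒ phys 0x45D35  [3 reads]

Access #1 fault: NONE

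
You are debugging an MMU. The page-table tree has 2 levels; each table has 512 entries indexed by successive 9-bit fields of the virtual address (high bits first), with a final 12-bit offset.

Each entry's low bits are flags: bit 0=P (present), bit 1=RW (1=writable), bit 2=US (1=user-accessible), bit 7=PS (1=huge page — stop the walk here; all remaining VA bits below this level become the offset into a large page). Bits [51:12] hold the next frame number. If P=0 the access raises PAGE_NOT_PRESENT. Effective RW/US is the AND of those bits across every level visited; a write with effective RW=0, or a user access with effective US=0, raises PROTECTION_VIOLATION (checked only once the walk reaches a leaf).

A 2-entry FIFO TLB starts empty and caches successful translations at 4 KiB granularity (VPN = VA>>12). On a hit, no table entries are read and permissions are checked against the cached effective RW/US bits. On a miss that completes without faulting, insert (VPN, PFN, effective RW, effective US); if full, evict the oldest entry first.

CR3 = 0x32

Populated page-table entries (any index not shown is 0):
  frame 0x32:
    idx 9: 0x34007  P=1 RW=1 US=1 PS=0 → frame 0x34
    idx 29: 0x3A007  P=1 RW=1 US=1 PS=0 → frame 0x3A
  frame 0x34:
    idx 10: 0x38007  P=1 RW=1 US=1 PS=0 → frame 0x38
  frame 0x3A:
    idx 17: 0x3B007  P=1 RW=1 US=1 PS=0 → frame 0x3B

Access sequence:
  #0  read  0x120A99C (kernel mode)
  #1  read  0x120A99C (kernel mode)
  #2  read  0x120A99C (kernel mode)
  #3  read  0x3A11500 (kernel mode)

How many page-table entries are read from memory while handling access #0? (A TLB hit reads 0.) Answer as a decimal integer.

Trace:
#0 VA=0x120A99C (r,kernel):
  [0] read 0x32 idx=9: raw=0x34007 flags P=1 W=1 U=1 S=0
  [1] read 0x34 idx=10: raw=0x38007 flags P=1 W=1 U=1 S=0
  ✓ 0x3899C  — 2 lookups
#1 VA=0x120A99C (r,kernel):
  TLB hit vpn=0x120A → PA=0x3899C
#2 VA=0x120A99C (r,kernel):
  TLB hit vpn=0x120A → PA=0x3899C
#3 VA=0x3A11500 (r,kernel):
  [0] read 0x32 idx=29: raw=0x3A007 flags P=1 W=1 U=1 S=0
  [1] read 0x3A idx=17: raw=0x3B007 flags P=1 W=1 U=1 S=0
  ✓ 0x3B500  — 2 lookups

Entries read for #0: 2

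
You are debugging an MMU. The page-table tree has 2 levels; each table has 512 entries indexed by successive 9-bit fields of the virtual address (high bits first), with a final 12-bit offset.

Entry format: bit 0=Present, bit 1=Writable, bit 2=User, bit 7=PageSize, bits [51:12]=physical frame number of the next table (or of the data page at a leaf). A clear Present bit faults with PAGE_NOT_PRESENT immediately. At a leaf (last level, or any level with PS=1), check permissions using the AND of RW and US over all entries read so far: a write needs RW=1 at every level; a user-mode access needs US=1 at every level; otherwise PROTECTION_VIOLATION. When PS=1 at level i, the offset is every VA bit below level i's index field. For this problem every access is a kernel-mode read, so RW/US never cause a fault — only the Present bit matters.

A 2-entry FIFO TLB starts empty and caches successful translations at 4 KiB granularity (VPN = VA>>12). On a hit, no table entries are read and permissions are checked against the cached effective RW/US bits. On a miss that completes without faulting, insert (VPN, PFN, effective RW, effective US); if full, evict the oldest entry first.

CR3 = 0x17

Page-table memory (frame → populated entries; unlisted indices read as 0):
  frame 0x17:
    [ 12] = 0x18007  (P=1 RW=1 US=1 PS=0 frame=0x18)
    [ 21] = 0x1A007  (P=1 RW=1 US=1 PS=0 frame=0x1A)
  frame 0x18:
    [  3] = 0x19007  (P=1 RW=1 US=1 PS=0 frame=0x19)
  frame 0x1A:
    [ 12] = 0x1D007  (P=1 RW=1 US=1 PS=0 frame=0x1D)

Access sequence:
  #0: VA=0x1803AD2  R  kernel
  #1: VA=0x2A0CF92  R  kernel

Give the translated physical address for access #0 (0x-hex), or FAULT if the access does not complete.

Walk each access:
#0 VA=0x1803AD2 (r,kernel):
  lvl0: tbl 0x17, slot 12 ⇒ 0x18007 (P1/RW1/US1/PS0)
  lvl1: tbl 0x18, slot 3 ⇒ 0x19007 (P1/RW1/US1/PS0)
  ⇒ phys 0x19AD2  [2 reads]
#1 VA=0x2A0CF92 (r,kernel):
  lvl0: tbl 0x17, slot 21 ⇒ 0x1A007 (P1/RW1/US1/PS0)
  lvl1: tbl 0x1A, slot 12 ⇒ 0x1D007 (P1/RW1/US1/PS0)
  ⇒ phys 0x1DF92  [2 reads]

Access #0 PA: 0x19AD2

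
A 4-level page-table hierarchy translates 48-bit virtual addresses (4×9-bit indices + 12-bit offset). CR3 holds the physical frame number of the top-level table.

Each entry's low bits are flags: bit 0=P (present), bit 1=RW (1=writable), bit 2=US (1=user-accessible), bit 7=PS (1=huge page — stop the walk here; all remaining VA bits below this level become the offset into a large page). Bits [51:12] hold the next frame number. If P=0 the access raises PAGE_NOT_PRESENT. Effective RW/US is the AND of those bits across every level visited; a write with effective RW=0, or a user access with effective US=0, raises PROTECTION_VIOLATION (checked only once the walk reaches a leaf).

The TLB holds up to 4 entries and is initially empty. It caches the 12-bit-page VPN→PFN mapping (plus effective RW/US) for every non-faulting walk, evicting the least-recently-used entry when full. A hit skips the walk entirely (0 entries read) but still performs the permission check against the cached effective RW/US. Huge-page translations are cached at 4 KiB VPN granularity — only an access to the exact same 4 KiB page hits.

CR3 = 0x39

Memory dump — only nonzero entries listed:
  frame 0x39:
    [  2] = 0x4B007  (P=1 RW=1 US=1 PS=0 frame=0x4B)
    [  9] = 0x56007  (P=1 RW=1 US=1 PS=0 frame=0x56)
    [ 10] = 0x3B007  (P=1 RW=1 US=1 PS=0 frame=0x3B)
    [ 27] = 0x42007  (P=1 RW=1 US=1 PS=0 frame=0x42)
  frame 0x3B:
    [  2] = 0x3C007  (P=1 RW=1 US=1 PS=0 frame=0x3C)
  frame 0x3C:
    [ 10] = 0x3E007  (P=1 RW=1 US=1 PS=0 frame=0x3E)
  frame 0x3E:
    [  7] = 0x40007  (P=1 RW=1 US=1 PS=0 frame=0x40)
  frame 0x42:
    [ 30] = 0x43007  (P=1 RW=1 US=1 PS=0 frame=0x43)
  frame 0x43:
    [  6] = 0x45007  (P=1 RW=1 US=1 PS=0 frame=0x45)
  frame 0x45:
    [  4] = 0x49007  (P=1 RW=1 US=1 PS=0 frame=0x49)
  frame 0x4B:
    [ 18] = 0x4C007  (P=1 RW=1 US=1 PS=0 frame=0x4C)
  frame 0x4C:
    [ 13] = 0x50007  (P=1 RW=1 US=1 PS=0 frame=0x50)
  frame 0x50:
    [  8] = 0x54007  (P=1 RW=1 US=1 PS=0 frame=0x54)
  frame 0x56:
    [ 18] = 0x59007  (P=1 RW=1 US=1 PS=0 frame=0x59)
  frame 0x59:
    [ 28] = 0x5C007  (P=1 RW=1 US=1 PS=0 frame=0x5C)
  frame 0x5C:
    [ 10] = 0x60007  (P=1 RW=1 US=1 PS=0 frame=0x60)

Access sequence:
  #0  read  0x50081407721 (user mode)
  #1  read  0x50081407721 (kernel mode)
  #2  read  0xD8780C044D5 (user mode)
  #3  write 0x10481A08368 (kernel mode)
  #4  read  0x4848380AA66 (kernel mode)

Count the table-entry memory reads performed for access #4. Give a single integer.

Walk each access:
#0 VA=0x50081407721 (r,user):
  L0: frame=0x39 idx=10 entry=0x3B007 [P=1 RW=1 US=1 PS=0]
  L1: frame=0x3B idx=2 entry=0x3C007 [P=1 RW=1 US=1 PS=0]
  L2: frame=0x3C idx=10 entry=0x3E007 [P=1 RW=1 US=1 PS=0]
  L3: frame=0x3E idx=7 entry=0x40007 [P=1 RW=1 US=1 PS=0]
  ✓ 0x40721  — 4 lookups
#1 VA=0x50081407721 (r,kernel):
  TLB hit vpn=0x50081407 → PA=0x40721
#2 VA=0xD8780C044D5 (r,user):
  L0: frame=0x39 idx=27 entry=0x42007 [P=1 RW=1 US=1 PS=0]
  L1: frame=0x42 idx=30 entry=0x43007 [P=1 RW=1 US=1 PS=0]
  L2: frame=0x43 idx=6 entry=0x45007 [P=1 RW=1 US=1 PS=0]
  L3: frame=0x45 idx=4 entry=0x49007 [P=1 RW=1 US=1 PS=0]
  ✓ 0x494D5  — 4 lookups
#3 VA=0x10481A08368 (w,kernel):
  L0: frame=0x39 idx=2 entry=0x4B007 [P=1 RW=1 US=1 PS=0]
  L1: frame=0x4B idx=18 entry=0x4C007 [P=1 RW=1 US=1 PS=0]
  L2: frame=0x4C idx=13 entry=0x50007 [P=1 RW=1 US=1 PS=0]
  L3: frame=0x50 idx=8 entry=0x54007 [P=1 RW=1 US=1 PS=0]
  ✓ 0x54368  — 4 lookups
#4 VA=0x4848380AA66 (r,kernel):
  L0: frame=0x39 idx=9 entry=0x56007 [P=1 RW=1 US=1 PS=0]
  L1: frame=0x56 idx=18 entry=0x59007 [P=1 RW=1 US=1 PS=0]
  L2: frame=0x59 idx=28 entry=0x5C007 [P=1 RW=1 US=1 PS=0]
  L3: frame=0x5C idx=10 entry=0x60007 [P=1 RW=1 US=1 PS=0]
  ✓ 0x60A66  — 4 lookups

Entries read for #4: 4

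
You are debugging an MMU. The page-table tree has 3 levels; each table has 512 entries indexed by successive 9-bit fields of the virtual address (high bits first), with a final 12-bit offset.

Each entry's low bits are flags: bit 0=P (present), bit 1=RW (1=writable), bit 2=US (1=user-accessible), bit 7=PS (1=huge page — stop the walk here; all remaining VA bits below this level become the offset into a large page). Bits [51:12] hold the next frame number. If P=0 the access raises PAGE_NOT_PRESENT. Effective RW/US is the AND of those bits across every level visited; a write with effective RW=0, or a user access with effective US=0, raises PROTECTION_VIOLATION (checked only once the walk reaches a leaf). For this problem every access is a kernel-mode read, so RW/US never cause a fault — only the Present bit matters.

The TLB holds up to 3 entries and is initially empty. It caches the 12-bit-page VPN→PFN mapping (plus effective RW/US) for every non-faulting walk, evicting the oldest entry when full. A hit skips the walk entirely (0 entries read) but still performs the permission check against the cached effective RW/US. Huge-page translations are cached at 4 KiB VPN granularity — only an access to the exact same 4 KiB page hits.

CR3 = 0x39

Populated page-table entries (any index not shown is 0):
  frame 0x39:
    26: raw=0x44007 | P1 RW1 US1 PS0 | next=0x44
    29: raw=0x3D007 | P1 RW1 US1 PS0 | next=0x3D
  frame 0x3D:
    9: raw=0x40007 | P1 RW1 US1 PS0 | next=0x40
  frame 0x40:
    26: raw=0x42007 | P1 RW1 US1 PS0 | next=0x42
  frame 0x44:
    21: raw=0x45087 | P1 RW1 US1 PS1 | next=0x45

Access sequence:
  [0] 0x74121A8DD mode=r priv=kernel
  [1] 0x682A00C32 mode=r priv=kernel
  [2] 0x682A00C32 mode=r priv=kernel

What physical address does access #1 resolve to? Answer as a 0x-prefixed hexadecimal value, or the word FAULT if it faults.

Walk each access:
#0 VA=0x74121A8DD (r,kernel):
  [0] read 0x39 idx=29: raw=0x3D007 flags P=1 W=1 U=1 S=0
  [1] read 0x3D idx=9: raw=0x40007 flags P=1 W=1 U=1 S=0
  [2] read 0x40 idx=26: raw=0x42007 flags P=1 W=1 U=1 S=0
  → PA=0x428DD  (3 entries read)
#1 VA=0x682A00C32 (r,kernel):
  [0] read 0x39 idx=26: raw=0x44007 flags P=1 W=1 U=1 S=0
  [1] read 0x44 idx=21: raw=0x45087 flags P=1 W=1 U=1 S=1
  → PA=0x45C32 (huge @L1)  (2 entries read)
#2 VA=0x682A00C32 (r,kernel):
  TLB hit vpn=0x682A00 → PA=0x45C32

Access #1 PA: 0x45C32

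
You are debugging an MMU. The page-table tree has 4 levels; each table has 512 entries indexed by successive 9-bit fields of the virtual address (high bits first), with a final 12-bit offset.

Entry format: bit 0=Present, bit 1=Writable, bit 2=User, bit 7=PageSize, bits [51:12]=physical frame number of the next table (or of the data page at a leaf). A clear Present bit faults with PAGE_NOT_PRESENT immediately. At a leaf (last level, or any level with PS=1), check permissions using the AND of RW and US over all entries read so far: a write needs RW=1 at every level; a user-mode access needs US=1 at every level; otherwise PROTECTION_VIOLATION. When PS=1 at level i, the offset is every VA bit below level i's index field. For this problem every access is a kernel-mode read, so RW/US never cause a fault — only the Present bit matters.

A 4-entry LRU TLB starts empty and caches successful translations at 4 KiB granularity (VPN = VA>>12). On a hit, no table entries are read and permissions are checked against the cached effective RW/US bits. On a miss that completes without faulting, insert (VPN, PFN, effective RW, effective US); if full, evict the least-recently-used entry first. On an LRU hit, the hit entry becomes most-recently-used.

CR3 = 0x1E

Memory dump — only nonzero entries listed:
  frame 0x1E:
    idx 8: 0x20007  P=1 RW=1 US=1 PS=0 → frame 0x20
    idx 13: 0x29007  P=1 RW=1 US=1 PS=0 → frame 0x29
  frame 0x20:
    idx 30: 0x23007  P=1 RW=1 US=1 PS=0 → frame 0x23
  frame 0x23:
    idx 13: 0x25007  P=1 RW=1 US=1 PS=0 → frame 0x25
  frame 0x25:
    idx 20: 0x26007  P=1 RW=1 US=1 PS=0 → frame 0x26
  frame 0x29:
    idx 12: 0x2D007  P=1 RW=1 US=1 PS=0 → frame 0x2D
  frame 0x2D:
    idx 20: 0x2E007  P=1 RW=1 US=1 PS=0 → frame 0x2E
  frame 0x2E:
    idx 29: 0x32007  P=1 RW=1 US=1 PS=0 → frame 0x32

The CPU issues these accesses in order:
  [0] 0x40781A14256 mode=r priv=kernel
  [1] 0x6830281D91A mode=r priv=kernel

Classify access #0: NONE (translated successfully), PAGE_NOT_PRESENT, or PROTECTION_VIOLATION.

Walk each access:
#0 VA=0x40781A14256 (r,kernel):
  [0] read 0x1E idx=8: raw=0x20007 flags P=1 W=1 U=1 S=0
  [1] read 0x20 idx=30: raw=0x23007 flags P=1 W=1 U=1 S=0
  [2] read 0x23 idx=13: raw=0x25007 flags P=1 W=1 U=1 S=0
  [3] read 0x25 idx=20: raw=0x26007 flags P=1 W=1 U=1 S=0
  ✓ 0x26256  — 4 lookups
#1 VA=0x6830281D91A (r,kernel):
  [0] read 0x1E idx=13: raw=0x29007 flags P=1 W=1 U=1 S=0
  [1] read 0x29 idx=12: raw=0x2D007 flags P=1 W=1 U=1 S=0
  [2] read 0x2D idx=20: raw=0x2E007 flags P=1 W=1 U=1 S=0
  [3] read 0x2E idx=29: raw=0x32007 flags P=1 W=1 U=1 S=0
  ✓ 0x3291A  — 4 lookups

Access #0 fault: NONE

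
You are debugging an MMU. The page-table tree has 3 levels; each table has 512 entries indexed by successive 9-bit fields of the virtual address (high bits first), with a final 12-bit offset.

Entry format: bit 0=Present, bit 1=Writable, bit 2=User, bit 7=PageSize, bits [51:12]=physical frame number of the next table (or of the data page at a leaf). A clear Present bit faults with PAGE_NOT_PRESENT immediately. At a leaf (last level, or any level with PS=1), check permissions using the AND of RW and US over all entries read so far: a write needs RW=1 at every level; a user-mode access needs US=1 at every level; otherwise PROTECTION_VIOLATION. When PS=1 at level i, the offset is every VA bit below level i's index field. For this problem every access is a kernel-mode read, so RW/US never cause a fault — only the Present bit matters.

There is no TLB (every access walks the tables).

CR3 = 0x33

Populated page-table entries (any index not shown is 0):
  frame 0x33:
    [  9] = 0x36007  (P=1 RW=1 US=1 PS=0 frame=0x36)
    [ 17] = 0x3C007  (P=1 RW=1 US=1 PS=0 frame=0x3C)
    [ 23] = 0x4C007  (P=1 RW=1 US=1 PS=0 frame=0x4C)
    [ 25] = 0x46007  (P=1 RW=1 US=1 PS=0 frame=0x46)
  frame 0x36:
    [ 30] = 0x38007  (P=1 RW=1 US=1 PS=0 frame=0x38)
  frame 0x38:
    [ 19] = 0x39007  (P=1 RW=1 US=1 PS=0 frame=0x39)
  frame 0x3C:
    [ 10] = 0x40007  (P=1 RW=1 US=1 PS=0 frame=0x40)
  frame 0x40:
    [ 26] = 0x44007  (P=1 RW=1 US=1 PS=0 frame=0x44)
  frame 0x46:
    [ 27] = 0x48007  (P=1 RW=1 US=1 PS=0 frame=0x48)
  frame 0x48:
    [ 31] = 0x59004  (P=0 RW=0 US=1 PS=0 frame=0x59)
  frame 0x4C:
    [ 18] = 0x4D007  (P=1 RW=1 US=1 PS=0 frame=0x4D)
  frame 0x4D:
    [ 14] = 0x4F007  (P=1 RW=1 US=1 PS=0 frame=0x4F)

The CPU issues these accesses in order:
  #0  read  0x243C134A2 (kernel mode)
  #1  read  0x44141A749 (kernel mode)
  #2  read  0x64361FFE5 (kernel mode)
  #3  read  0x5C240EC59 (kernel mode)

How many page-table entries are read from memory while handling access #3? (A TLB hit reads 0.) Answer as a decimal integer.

Walk each access:
#0 VA=0x243C134A2 (r,kernel):
  L0: frame=0x33 idx=9 entry=0x36007 [P=1 RW=1 US=1 PS=0]
  L1: frame=0x36 idx=30 entry=0x38007 [P=1 RW=1 US=1 PS=0]
  L2: frame=0x38 idx=19 entry=0x39007 [P=1 RW=1 US=1 PS=0]
  → PA=0x394A2  (3 entries read)
#1 VA=0x44141A749 (r,kernel):
  L0: frame=0x33 idx=17 entry=0x3C007 [P=1 RW=1 US=1 PS=0]
  L1: frame=0x3C idx=10 entry=0x40007 [P=1 RW=1 US=1 PS=0]
  L2: frame=0x40 idx=26 entry=0x44007 [P=1 RW=1 US=1 PS=0]
  → PA=0x44749  (3 entries read)
#2 VA=0x64361FFE5 (r,kernel):
  L0: frame=0x33 idx=25 entry=0x46007 [P=1 RW=1 US=1 PS=0]
  L1: frame=0x46 idx=27 entry=0x48007 [P=1 RW=1 US=1 PS=0]
  L2: frame=0x48 idx=31 entry=0x59004 [P=0 RW=0 US=1 PS=0]
  ✗ PAGE_NOT_PRESENT  [3 reads]
#3 VA=0x5C240EC59 (r,kernel):
  L0: frame=0x33 idx=23 entry=0x4C007 [P=1 RW=1 US=1 PS=0]
  L1: frame=0x4C idx=18 entry=0x4D007 [P=1 RW=1 US=1 PS=0]
  L2: frame=0x4D idx=14 entry=0x4F007 [P=1 RW=1 US=1 PS=0]
  → PA=0x4FC59  (3 entries read)

Entries read for #3: 3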